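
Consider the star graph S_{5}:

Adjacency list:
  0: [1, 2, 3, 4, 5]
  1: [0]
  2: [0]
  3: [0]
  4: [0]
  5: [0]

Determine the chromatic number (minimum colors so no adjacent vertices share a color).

S_{5} has one hub adjacent to 5 leaves; leaves are pairwise non-adjacent.
Color the hub 0 and every leaf 1.
Chromatic number = 2.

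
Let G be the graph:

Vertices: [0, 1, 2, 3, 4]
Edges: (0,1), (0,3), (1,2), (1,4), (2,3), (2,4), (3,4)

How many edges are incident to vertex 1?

Vertex 1 has neighbors [0, 2, 4], so deg(1) = 3.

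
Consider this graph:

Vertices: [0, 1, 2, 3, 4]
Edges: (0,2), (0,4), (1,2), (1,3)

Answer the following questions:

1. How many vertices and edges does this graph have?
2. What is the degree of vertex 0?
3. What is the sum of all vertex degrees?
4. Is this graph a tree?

Count: 5 vertices, 4 edges.
Vertex 0 has neighbors [2, 4], degree = 2.
Handshaking lemma: 2 * 4 = 8.
A graph is a tree iff it is connected and has exactly n-1 edges. This graph is connected (all 5 vertices in one component) and has 5-1 = 4 edges. It is a tree.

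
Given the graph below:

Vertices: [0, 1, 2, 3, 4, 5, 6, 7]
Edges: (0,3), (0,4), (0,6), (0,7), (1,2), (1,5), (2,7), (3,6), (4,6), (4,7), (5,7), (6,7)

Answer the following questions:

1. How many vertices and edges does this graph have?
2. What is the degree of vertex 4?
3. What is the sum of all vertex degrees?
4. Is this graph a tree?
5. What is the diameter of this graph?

Count: 8 vertices, 12 edges.
Vertex 4 has neighbors [0, 6, 7], degree = 3.
Handshaking lemma: 2 * 12 = 24.
A tree on 8 vertices has 7 edges. This graph has 12 edges (5 extra). Not a tree.
Diameter (longest shortest path) = 4.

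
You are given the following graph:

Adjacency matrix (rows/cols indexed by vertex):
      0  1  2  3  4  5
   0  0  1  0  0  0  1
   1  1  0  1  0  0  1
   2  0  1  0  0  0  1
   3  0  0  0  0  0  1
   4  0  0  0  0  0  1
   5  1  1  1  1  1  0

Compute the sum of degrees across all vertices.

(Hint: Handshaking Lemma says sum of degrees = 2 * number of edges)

Count edges: 7 edges.
By Handshaking Lemma: sum of degrees = 2 * 7 = 14.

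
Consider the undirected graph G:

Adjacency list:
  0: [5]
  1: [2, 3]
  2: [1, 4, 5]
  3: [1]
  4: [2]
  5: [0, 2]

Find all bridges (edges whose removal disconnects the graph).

A bridge is an edge whose removal increases the number of connected components.
Bridges found: (0,5), (1,2), (1,3), (2,4), (2,5)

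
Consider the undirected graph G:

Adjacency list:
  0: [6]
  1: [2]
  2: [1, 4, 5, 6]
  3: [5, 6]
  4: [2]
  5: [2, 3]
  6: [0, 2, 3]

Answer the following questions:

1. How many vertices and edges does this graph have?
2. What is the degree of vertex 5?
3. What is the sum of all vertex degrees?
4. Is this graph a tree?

Count: 7 vertices, 7 edges.
Vertex 5 has neighbors [2, 3], degree = 2.
Handshaking lemma: 2 * 7 = 14.
A tree on 7 vertices has 6 edges. This graph has 7 edges (1 extra). Not a tree.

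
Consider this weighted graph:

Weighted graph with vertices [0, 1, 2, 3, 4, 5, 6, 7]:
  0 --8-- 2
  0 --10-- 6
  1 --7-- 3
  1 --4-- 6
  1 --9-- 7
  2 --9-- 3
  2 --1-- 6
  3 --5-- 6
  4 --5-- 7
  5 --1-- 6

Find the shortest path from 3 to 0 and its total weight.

Using Dijkstra's algorithm from vertex 3:
Shortest path: 3 -> 6 -> 2 -> 0
Total weight: 5 + 1 + 8 = 14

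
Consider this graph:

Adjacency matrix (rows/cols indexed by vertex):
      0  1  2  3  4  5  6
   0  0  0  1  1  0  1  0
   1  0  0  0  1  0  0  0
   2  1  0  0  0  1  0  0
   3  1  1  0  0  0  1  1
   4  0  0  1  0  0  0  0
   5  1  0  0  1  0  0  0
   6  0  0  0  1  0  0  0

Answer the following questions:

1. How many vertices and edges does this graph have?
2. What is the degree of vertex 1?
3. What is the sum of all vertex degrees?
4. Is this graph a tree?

Count: 7 vertices, 7 edges.
Vertex 1 has neighbors [3], degree = 1.
Handshaking lemma: 2 * 7 = 14.
A tree on 7 vertices has 6 edges. This graph has 7 edges (1 extra). Not a tree.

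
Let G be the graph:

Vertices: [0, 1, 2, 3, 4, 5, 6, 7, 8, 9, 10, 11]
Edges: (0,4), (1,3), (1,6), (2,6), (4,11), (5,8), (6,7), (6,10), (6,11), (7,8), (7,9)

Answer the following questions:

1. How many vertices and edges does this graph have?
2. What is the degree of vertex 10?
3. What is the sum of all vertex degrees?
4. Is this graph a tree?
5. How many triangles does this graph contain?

Count: 12 vertices, 11 edges.
Vertex 10 has neighbors [6], degree = 1.
Handshaking lemma: 2 * 11 = 22.
A graph is a tree iff it is connected and has exactly n-1 edges. This graph is connected (all 12 vertices in one component) and has 12-1 = 11 edges. It is a tree.
Number of triangles = 0.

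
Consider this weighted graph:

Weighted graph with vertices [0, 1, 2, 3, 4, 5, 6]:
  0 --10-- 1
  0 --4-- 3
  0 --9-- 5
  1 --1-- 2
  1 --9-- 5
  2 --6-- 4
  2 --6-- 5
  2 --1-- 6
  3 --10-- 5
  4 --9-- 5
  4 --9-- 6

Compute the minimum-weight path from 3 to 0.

Using Dijkstra's algorithm from vertex 3:
Shortest path: 3 -> 0
Total weight: 4 = 4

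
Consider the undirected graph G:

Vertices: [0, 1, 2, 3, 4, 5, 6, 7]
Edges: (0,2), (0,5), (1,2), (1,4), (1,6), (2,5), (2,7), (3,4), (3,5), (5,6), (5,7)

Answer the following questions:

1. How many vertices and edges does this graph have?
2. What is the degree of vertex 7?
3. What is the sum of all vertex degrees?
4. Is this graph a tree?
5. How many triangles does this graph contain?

Count: 8 vertices, 11 edges.
Vertex 7 has neighbors [2, 5], degree = 2.
Handshaking lemma: 2 * 11 = 22.
A tree on 8 vertices has 7 edges. This graph has 11 edges (4 extra). Not a tree.
Number of triangles = 2.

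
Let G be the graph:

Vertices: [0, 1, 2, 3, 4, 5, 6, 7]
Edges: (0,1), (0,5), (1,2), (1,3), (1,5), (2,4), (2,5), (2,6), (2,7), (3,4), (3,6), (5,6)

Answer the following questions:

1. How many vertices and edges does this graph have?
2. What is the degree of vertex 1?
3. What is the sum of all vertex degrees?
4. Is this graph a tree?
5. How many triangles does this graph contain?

Count: 8 vertices, 12 edges.
Vertex 1 has neighbors [0, 2, 3, 5], degree = 4.
Handshaking lemma: 2 * 12 = 24.
A tree on 8 vertices has 7 edges. This graph has 12 edges (5 extra). Not a tree.
Number of triangles = 3.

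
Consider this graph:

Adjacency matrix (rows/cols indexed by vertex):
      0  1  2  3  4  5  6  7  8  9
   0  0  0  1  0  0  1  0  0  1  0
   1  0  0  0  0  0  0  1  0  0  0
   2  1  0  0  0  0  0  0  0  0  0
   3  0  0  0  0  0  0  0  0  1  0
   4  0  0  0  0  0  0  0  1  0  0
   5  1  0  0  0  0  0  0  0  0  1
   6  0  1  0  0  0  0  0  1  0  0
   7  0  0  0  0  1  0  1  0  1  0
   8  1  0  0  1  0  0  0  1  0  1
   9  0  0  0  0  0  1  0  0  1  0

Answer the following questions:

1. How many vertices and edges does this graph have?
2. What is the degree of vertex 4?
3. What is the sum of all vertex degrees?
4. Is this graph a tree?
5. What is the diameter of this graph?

Count: 10 vertices, 10 edges.
Vertex 4 has neighbors [7], degree = 1.
Handshaking lemma: 2 * 10 = 20.
A tree on 10 vertices has 9 edges. This graph has 10 edges (1 extra). Not a tree.
Diameter (longest shortest path) = 5.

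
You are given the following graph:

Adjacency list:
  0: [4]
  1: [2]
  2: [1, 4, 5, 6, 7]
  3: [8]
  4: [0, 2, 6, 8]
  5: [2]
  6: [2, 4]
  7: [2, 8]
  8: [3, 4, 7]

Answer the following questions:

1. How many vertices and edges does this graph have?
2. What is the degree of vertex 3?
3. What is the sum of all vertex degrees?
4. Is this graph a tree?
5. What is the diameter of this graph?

Count: 9 vertices, 10 edges.
Vertex 3 has neighbors [8], degree = 1.
Handshaking lemma: 2 * 10 = 20.
A tree on 9 vertices has 8 edges. This graph has 10 edges (2 extra). Not a tree.
Diameter (longest shortest path) = 4.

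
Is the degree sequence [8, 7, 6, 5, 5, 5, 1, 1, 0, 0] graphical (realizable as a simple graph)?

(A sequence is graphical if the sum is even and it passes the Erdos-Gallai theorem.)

Sum of degrees = 38. Sum is even but fails Erdos-Gallai. The sequence is NOT graphical.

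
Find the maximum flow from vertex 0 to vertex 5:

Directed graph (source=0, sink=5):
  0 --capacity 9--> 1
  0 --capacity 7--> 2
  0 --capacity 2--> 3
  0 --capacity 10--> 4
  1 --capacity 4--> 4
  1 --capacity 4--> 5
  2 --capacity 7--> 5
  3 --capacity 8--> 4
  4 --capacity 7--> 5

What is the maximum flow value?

Computing max flow:
  Flow on (0->1): 8/9
  Flow on (0->2): 7/7
  Flow on (0->4): 3/10
  Flow on (1->4): 4/4
  Flow on (1->5): 4/4
  Flow on (2->5): 7/7
  Flow on (4->5): 7/7
Maximum flow = 18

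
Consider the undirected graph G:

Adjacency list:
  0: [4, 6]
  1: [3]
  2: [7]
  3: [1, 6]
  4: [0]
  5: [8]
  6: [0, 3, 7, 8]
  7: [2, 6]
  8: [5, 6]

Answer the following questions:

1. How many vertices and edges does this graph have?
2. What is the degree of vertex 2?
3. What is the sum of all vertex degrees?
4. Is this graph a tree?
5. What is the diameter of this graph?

Count: 9 vertices, 8 edges.
Vertex 2 has neighbors [7], degree = 1.
Handshaking lemma: 2 * 8 = 16.
A graph is a tree iff it is connected and has exactly n-1 edges. This graph is connected (all 9 vertices in one component) and has 9-1 = 8 edges. It is a tree.
Diameter (longest shortest path) = 4.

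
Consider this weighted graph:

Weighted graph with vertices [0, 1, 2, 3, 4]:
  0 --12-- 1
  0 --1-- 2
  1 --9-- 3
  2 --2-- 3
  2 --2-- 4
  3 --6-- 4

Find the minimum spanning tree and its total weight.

Applying Kruskal's algorithm (sort edges by weight, add if no cycle):
  Add (0,2) w=1
  Add (2,4) w=2
  Add (2,3) w=2
  Skip (3,4) w=6 (creates cycle)
  Add (1,3) w=9
  Skip (0,1) w=12 (creates cycle)
MST weight = 14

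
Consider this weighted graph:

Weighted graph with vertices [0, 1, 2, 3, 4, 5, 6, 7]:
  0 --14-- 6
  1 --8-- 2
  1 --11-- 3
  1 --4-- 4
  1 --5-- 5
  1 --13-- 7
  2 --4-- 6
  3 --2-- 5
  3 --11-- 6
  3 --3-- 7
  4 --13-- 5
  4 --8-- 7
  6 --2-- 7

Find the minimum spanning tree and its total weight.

Applying Kruskal's algorithm (sort edges by weight, add if no cycle):
  Add (3,5) w=2
  Add (6,7) w=2
  Add (3,7) w=3
  Add (1,4) w=4
  Add (2,6) w=4
  Add (1,5) w=5
  Skip (1,2) w=8 (creates cycle)
  Skip (4,7) w=8 (creates cycle)
  Skip (1,3) w=11 (creates cycle)
  Skip (3,6) w=11 (creates cycle)
  Skip (1,7) w=13 (creates cycle)
  Skip (4,5) w=13 (creates cycle)
  Add (0,6) w=14
MST weight = 34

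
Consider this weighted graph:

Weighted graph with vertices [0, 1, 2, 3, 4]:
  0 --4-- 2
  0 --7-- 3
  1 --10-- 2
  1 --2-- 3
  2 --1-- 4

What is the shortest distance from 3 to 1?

Using Dijkstra's algorithm from vertex 3:
Shortest path: 3 -> 1
Total weight: 2 = 2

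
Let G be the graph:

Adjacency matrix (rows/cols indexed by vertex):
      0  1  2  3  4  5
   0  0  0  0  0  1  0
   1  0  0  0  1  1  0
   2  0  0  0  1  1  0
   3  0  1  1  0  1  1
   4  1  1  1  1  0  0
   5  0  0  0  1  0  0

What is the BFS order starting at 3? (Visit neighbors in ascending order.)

BFS from vertex 3 (neighbors processed in ascending order):
Visit order: 3, 1, 2, 4, 5, 0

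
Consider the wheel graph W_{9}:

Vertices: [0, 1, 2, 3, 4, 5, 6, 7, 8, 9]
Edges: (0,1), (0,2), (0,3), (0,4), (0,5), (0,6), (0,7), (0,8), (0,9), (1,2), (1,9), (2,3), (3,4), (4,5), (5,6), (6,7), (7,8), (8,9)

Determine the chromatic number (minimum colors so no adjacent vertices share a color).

W_{9} = C_{9} plus a hub adjacent to every cycle vertex.
The outer cycle needs 3 colors (odd cycle); the hub is adjacent to all of them so needs a fresh color.
Chromatic number = 3 + 1 = 4.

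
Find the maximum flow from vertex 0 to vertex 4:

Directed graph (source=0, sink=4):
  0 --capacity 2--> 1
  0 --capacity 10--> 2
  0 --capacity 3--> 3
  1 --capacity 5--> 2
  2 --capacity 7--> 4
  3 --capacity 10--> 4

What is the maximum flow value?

Computing max flow:
  Flow on (0->2): 7/10
  Flow on (0->3): 3/3
  Flow on (2->4): 7/7
  Flow on (3->4): 3/10
Maximum flow = 10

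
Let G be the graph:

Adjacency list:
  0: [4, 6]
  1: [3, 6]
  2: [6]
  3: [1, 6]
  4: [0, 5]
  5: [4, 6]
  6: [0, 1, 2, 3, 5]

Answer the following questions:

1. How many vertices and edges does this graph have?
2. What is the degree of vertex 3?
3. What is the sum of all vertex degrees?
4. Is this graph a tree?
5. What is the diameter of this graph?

Count: 7 vertices, 8 edges.
Vertex 3 has neighbors [1, 6], degree = 2.
Handshaking lemma: 2 * 8 = 16.
A tree on 7 vertices has 6 edges. This graph has 8 edges (2 extra). Not a tree.
Diameter (longest shortest path) = 3.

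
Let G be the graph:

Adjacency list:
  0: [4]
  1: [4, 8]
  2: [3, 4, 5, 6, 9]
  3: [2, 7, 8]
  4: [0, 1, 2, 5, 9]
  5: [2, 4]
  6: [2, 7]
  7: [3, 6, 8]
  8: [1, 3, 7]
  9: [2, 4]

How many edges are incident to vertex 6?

Vertex 6 has neighbors [2, 7], so deg(6) = 2.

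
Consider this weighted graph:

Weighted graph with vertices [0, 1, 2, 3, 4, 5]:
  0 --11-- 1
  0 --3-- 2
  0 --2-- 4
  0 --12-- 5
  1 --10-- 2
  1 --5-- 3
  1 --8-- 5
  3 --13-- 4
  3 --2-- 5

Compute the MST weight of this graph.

Applying Kruskal's algorithm (sort edges by weight, add if no cycle):
  Add (0,4) w=2
  Add (3,5) w=2
  Add (0,2) w=3
  Add (1,3) w=5
  Skip (1,5) w=8 (creates cycle)
  Add (1,2) w=10
  Skip (0,1) w=11 (creates cycle)
  Skip (0,5) w=12 (creates cycle)
  Skip (3,4) w=13 (creates cycle)
MST weight = 22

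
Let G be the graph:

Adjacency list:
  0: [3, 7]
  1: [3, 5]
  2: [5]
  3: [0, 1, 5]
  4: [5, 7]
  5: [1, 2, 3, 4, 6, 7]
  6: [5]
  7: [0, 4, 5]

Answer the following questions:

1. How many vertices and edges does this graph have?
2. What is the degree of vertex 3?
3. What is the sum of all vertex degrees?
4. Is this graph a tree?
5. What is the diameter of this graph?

Count: 8 vertices, 10 edges.
Vertex 3 has neighbors [0, 1, 5], degree = 3.
Handshaking lemma: 2 * 10 = 20.
A tree on 8 vertices has 7 edges. This graph has 10 edges (3 extra). Not a tree.
Diameter (longest shortest path) = 3.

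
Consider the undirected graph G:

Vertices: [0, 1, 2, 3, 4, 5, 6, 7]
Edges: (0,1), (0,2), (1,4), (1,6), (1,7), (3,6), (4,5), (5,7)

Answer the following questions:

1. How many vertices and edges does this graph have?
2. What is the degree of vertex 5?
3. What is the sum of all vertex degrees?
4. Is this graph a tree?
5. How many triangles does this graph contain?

Count: 8 vertices, 8 edges.
Vertex 5 has neighbors [4, 7], degree = 2.
Handshaking lemma: 2 * 8 = 16.
A tree on 8 vertices has 7 edges. This graph has 8 edges (1 extra). Not a tree.
Number of triangles = 0.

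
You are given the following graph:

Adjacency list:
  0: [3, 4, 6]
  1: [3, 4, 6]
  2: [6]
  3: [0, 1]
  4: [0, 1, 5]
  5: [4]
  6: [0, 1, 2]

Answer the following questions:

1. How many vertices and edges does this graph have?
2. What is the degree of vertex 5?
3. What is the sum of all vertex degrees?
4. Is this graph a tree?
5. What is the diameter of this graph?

Count: 7 vertices, 8 edges.
Vertex 5 has neighbors [4], degree = 1.
Handshaking lemma: 2 * 8 = 16.
A tree on 7 vertices has 6 edges. This graph has 8 edges (2 extra). Not a tree.
Diameter (longest shortest path) = 4.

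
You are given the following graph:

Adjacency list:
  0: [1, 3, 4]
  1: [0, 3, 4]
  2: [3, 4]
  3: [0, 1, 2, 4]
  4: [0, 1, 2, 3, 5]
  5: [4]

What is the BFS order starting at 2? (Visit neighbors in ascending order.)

BFS from vertex 2 (neighbors processed in ascending order):
Visit order: 2, 3, 4, 0, 1, 5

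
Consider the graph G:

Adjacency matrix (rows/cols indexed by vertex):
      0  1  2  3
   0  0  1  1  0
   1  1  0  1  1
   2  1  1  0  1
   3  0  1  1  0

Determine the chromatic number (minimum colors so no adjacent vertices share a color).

The graph has a maximum clique of size 3 (lower bound on chromatic number).
A valid 3-coloring: {0: 2, 1: 0, 2: 1, 3: 2}.
Chromatic number = 3.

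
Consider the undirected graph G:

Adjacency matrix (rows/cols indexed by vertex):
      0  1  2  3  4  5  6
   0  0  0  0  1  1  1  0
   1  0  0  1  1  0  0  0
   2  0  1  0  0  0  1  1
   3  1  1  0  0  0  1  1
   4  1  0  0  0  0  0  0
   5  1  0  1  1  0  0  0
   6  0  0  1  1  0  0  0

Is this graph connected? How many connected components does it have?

Checking connectivity: the graph has 1 connected component(s).
All vertices are reachable from each other. The graph IS connected.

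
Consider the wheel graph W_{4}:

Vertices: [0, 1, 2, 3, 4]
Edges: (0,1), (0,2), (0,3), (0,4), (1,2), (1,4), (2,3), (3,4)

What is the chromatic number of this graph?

W_{4} = C_{4} plus a hub adjacent to every cycle vertex.
The outer cycle needs 2 colors (even cycle); the hub is adjacent to all of them so needs a fresh color.
Chromatic number = 2 + 1 = 3.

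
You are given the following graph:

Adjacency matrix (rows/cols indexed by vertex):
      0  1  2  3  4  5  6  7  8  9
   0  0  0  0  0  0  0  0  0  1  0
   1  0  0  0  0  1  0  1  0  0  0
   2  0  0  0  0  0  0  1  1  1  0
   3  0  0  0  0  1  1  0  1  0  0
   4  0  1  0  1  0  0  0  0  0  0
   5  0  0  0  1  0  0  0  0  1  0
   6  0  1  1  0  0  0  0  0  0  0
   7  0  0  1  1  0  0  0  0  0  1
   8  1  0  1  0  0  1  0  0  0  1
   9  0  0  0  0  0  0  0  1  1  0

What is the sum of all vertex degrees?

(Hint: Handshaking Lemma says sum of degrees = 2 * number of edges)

Count edges: 12 edges.
By Handshaking Lemma: sum of degrees = 2 * 12 = 24.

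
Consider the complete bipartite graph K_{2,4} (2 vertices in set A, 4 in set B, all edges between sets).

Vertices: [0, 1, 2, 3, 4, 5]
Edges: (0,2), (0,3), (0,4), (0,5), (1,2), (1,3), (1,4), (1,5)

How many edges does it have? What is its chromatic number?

K_{2,4} has 2 * 4 = 8 edges.
Bipartite graphs have chromatic number 2 (color each partition differently).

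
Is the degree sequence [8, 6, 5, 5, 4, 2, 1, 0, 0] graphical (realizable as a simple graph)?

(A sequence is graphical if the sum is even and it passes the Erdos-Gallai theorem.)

Sum of degrees = 31. Sum is odd, so the sequence is NOT graphical.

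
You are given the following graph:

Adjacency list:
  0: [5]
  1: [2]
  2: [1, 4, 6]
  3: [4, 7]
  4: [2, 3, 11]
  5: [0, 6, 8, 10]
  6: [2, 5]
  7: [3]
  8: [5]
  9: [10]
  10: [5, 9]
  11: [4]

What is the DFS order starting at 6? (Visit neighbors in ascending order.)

DFS from vertex 6 (neighbors processed in ascending order):
Visit order: 6, 2, 1, 4, 3, 7, 11, 5, 0, 8, 10, 9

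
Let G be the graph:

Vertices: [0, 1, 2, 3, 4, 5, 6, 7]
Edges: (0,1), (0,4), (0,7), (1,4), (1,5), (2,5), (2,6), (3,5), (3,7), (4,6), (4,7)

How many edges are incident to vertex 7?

Vertex 7 has neighbors [0, 3, 4], so deg(7) = 3.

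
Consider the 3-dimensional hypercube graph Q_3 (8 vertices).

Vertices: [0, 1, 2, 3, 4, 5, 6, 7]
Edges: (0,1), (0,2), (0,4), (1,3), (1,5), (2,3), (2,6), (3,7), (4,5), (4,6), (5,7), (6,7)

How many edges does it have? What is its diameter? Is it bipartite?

The 3-dimensional hypercube Q_3 has 8 vertices and each vertex has degree 3.
Total edges = 8 * 3 / 2 = 12.
Diameter = 3 (max Hamming distance between binary labels).
Hypercubes are bipartite (partition by parity of binary representation).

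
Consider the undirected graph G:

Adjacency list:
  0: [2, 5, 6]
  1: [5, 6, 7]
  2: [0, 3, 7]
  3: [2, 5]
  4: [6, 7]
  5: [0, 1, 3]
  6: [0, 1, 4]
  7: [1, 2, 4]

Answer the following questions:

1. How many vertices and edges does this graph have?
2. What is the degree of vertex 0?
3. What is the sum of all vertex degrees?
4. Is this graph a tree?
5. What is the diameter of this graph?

Count: 8 vertices, 11 edges.
Vertex 0 has neighbors [2, 5, 6], degree = 3.
Handshaking lemma: 2 * 11 = 22.
A tree on 8 vertices has 7 edges. This graph has 11 edges (4 extra). Not a tree.
Diameter (longest shortest path) = 3.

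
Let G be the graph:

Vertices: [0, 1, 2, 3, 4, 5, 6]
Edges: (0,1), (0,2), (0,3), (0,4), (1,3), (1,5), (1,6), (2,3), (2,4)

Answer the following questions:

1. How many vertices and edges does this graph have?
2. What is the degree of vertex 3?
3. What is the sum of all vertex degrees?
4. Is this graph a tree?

Count: 7 vertices, 9 edges.
Vertex 3 has neighbors [0, 1, 2], degree = 3.
Handshaking lemma: 2 * 9 = 18.
A tree on 7 vertices has 6 edges. This graph has 9 edges (3 extra). Not a tree.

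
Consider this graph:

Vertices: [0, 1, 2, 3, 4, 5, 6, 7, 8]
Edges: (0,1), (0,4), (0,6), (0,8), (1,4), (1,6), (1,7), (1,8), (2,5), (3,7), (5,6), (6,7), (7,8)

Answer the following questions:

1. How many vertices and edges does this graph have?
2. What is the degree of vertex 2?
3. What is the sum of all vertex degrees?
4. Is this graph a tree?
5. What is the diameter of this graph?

Count: 9 vertices, 13 edges.
Vertex 2 has neighbors [5], degree = 1.
Handshaking lemma: 2 * 13 = 26.
A tree on 9 vertices has 8 edges. This graph has 13 edges (5 extra). Not a tree.
Diameter (longest shortest path) = 4.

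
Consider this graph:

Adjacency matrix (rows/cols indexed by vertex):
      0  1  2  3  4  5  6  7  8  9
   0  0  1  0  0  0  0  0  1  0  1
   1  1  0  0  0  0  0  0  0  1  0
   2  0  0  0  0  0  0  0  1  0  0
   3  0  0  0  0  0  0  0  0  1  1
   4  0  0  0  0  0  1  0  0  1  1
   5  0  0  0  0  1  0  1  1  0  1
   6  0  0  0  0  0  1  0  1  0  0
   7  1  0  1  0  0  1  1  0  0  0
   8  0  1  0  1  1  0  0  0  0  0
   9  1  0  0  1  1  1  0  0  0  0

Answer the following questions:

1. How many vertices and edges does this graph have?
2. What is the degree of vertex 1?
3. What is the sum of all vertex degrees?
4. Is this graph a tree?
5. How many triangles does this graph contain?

Count: 10 vertices, 14 edges.
Vertex 1 has neighbors [0, 8], degree = 2.
Handshaking lemma: 2 * 14 = 28.
A tree on 10 vertices has 9 edges. This graph has 14 edges (5 extra). Not a tree.
Number of triangles = 2.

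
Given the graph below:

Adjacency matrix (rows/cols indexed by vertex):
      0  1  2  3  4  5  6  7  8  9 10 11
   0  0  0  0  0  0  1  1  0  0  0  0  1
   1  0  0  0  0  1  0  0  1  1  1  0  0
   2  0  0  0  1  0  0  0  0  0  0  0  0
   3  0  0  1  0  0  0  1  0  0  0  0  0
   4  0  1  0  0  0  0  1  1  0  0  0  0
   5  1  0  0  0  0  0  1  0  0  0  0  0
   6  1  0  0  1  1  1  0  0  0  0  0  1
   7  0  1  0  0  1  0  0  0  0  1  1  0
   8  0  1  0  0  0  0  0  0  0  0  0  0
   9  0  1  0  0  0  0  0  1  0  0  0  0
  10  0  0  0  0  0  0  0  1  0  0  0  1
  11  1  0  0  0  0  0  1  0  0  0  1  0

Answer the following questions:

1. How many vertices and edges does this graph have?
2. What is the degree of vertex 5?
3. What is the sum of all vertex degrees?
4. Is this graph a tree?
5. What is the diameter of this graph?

Count: 12 vertices, 16 edges.
Vertex 5 has neighbors [0, 6], degree = 2.
Handshaking lemma: 2 * 16 = 32.
A tree on 12 vertices has 11 edges. This graph has 16 edges (5 extra). Not a tree.
Diameter (longest shortest path) = 5.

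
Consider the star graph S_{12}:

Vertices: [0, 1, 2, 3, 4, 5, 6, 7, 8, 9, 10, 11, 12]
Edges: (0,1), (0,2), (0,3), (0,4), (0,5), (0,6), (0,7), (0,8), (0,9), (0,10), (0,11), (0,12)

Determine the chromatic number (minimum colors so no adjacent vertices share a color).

S_{12} has one hub adjacent to 12 leaves; leaves are pairwise non-adjacent.
Color the hub 0 and every leaf 1.
Chromatic number = 2.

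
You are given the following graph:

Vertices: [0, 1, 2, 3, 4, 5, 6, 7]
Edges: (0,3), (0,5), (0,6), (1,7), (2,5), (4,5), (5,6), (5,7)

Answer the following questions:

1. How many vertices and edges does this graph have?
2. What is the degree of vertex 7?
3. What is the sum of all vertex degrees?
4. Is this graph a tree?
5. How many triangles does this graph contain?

Count: 8 vertices, 8 edges.
Vertex 7 has neighbors [1, 5], degree = 2.
Handshaking lemma: 2 * 8 = 16.
A tree on 8 vertices has 7 edges. This graph has 8 edges (1 extra). Not a tree.
Number of triangles = 1.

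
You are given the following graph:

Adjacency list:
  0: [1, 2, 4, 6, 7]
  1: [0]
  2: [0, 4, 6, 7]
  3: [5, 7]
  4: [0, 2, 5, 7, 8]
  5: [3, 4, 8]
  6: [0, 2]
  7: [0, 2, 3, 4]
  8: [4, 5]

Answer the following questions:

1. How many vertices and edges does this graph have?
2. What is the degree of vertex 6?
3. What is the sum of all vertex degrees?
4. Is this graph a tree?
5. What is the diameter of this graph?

Count: 9 vertices, 14 edges.
Vertex 6 has neighbors [0, 2], degree = 2.
Handshaking lemma: 2 * 14 = 28.
A tree on 9 vertices has 8 edges. This graph has 14 edges (6 extra). Not a tree.
Diameter (longest shortest path) = 3.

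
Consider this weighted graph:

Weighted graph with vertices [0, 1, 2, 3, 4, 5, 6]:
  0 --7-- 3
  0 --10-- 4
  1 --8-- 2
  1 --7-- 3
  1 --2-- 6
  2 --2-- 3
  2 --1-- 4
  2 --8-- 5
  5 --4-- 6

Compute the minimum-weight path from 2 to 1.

Using Dijkstra's algorithm from vertex 2:
Shortest path: 2 -> 1
Total weight: 8 = 8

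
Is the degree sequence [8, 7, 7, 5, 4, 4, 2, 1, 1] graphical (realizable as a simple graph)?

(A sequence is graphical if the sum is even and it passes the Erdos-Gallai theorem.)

Sum of degrees = 39. Sum is odd, so the sequence is NOT graphical.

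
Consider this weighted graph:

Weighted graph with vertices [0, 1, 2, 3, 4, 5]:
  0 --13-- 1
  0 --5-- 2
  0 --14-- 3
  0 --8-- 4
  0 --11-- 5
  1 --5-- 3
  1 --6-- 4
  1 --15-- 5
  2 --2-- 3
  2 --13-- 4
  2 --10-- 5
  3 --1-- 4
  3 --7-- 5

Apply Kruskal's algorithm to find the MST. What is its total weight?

Applying Kruskal's algorithm (sort edges by weight, add if no cycle):
  Add (3,4) w=1
  Add (2,3) w=2
  Add (0,2) w=5
  Add (1,3) w=5
  Skip (1,4) w=6 (creates cycle)
  Add (3,5) w=7
  Skip (0,4) w=8 (creates cycle)
  Skip (2,5) w=10 (creates cycle)
  Skip (0,5) w=11 (creates cycle)
  Skip (0,1) w=13 (creates cycle)
  Skip (2,4) w=13 (creates cycle)
  Skip (0,3) w=14 (creates cycle)
  Skip (1,5) w=15 (creates cycle)
MST weight = 20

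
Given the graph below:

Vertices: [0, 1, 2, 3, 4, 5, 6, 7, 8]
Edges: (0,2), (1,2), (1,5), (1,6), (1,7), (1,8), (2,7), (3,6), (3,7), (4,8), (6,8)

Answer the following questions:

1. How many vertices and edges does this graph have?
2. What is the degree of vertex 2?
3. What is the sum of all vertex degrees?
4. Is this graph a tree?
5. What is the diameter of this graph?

Count: 9 vertices, 11 edges.
Vertex 2 has neighbors [0, 1, 7], degree = 3.
Handshaking lemma: 2 * 11 = 22.
A tree on 9 vertices has 8 edges. This graph has 11 edges (3 extra). Not a tree.
Diameter (longest shortest path) = 4.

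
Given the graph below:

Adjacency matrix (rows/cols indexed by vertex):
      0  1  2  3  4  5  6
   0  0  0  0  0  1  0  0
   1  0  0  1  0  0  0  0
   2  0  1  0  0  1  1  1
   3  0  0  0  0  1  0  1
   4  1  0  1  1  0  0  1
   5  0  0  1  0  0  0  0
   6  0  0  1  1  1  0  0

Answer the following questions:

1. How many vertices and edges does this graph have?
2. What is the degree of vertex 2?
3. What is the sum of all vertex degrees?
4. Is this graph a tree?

Count: 7 vertices, 8 edges.
Vertex 2 has neighbors [1, 4, 5, 6], degree = 4.
Handshaking lemma: 2 * 8 = 16.
A tree on 7 vertices has 6 edges. This graph has 8 edges (2 extra). Not a tree.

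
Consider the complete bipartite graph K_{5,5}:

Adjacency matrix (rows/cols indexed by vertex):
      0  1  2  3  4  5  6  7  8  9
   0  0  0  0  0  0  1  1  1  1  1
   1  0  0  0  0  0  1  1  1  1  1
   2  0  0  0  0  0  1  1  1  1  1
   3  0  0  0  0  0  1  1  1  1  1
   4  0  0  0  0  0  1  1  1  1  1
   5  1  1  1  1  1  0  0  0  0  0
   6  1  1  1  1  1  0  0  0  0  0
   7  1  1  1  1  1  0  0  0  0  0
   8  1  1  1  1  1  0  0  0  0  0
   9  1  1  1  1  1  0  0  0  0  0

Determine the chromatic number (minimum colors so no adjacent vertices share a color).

K_{5,5} is bipartite: vertices split into two independent sets of size 5 and 5.
Color one set 0, the other 1. No adjacent vertices share a color.
Chromatic number = 2.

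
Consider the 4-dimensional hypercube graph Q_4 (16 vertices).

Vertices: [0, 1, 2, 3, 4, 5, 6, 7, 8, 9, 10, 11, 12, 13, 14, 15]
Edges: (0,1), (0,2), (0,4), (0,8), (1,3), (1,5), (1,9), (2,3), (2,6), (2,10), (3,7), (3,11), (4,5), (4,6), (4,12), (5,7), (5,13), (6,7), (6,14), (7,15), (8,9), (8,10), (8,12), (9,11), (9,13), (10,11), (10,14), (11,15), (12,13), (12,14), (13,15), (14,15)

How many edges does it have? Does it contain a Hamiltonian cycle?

Q_4 has 16 * 4 / 2 = 32 edges.
Q_4 (d >= 2) always has a Hamiltonian cycle: a 4-bit cyclic Gray code visits every vertex exactly once and returns to the start.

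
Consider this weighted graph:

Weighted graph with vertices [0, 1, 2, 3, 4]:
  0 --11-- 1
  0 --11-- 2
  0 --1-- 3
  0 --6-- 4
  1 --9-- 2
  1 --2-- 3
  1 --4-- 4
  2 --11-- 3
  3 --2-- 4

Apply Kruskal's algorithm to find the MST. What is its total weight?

Applying Kruskal's algorithm (sort edges by weight, add if no cycle):
  Add (0,3) w=1
  Add (1,3) w=2
  Add (3,4) w=2
  Skip (1,4) w=4 (creates cycle)
  Skip (0,4) w=6 (creates cycle)
  Add (1,2) w=9
  Skip (0,1) w=11 (creates cycle)
  Skip (0,2) w=11 (creates cycle)
  Skip (2,3) w=11 (creates cycle)
MST weight = 14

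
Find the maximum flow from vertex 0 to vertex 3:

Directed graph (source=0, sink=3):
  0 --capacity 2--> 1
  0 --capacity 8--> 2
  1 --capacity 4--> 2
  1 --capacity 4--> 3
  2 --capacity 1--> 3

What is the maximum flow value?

Computing max flow:
  Flow on (0->1): 2/2
  Flow on (0->2): 1/8
  Flow on (1->3): 2/4
  Flow on (2->3): 1/1
Maximum flow = 3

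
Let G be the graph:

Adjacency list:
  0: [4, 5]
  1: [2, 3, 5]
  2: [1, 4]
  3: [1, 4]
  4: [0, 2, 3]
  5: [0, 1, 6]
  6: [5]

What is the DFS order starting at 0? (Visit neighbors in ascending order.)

DFS from vertex 0 (neighbors processed in ascending order):
Visit order: 0, 4, 2, 1, 3, 5, 6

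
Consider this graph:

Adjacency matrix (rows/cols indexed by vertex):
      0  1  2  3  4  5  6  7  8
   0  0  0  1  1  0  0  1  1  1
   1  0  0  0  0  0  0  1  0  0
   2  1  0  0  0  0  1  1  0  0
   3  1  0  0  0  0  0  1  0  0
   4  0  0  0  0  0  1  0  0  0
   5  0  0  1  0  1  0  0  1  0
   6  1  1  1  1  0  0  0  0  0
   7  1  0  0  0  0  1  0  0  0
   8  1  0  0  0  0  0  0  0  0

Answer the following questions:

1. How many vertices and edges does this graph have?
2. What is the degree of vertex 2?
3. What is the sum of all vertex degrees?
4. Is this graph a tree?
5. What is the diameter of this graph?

Count: 9 vertices, 11 edges.
Vertex 2 has neighbors [0, 5, 6], degree = 3.
Handshaking lemma: 2 * 11 = 22.
A tree on 9 vertices has 8 edges. This graph has 11 edges (3 extra). Not a tree.
Diameter (longest shortest path) = 4.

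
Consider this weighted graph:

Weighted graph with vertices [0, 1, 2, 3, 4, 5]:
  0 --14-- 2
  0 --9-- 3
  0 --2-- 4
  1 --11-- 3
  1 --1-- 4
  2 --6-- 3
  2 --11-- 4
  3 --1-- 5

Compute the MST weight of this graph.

Applying Kruskal's algorithm (sort edges by weight, add if no cycle):
  Add (1,4) w=1
  Add (3,5) w=1
  Add (0,4) w=2
  Add (2,3) w=6
  Add (0,3) w=9
  Skip (1,3) w=11 (creates cycle)
  Skip (2,4) w=11 (creates cycle)
  Skip (0,2) w=14 (creates cycle)
MST weight = 19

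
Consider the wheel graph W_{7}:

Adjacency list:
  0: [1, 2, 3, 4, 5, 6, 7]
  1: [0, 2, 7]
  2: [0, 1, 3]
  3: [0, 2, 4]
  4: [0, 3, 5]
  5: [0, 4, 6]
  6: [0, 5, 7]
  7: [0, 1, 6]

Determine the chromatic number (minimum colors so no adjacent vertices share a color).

W_{7} = C_{7} plus a hub adjacent to every cycle vertex.
The outer cycle needs 3 colors (odd cycle); the hub is adjacent to all of them so needs a fresh color.
Chromatic number = 3 + 1 = 4.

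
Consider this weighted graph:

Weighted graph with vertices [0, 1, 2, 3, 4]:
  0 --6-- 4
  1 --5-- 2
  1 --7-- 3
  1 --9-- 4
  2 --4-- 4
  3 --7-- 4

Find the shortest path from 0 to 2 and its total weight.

Using Dijkstra's algorithm from vertex 0:
Shortest path: 0 -> 4 -> 2
Total weight: 6 + 4 = 10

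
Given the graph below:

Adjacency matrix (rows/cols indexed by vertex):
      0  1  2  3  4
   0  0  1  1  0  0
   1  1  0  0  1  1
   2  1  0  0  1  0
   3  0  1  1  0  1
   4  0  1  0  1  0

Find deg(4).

Vertex 4 has neighbors [1, 3], so deg(4) = 2.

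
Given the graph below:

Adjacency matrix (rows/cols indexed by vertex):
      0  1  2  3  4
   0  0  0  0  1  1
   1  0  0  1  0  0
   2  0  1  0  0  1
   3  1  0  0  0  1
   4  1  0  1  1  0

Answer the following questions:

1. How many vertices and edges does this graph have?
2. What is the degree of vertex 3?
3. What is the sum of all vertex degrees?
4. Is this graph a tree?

Count: 5 vertices, 5 edges.
Vertex 3 has neighbors [0, 4], degree = 2.
Handshaking lemma: 2 * 5 = 10.
A tree on 5 vertices has 4 edges. This graph has 5 edges (1 extra). Not a tree.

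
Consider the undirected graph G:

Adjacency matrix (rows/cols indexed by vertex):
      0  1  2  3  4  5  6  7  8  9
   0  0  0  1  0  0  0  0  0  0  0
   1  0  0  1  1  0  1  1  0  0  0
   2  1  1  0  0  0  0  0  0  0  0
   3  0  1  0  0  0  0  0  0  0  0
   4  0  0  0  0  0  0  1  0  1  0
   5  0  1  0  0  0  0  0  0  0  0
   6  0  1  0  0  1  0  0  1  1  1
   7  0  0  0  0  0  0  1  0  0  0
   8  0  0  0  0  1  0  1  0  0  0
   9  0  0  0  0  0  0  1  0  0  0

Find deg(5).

Vertex 5 has neighbors [1], so deg(5) = 1.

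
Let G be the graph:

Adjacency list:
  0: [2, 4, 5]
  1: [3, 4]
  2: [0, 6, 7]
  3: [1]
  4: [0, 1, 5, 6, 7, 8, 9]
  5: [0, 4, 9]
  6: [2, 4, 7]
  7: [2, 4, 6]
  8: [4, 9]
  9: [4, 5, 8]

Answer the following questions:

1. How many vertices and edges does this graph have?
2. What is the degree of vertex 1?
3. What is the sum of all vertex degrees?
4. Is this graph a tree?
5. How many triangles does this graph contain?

Count: 10 vertices, 15 edges.
Vertex 1 has neighbors [3, 4], degree = 2.
Handshaking lemma: 2 * 15 = 30.
A tree on 10 vertices has 9 edges. This graph has 15 edges (6 extra). Not a tree.
Number of triangles = 5.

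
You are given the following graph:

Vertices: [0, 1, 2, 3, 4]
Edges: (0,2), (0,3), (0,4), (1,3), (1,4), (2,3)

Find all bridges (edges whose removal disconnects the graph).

No bridges found. The graph is 2-edge-connected (no single edge removal disconnects it).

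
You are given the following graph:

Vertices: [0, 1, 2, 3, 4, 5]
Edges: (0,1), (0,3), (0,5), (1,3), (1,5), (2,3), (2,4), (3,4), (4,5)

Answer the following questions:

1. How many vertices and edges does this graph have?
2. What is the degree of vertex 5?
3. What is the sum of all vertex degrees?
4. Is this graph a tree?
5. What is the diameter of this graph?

Count: 6 vertices, 9 edges.
Vertex 5 has neighbors [0, 1, 4], degree = 3.
Handshaking lemma: 2 * 9 = 18.
A tree on 6 vertices has 5 edges. This graph has 9 edges (4 extra). Not a tree.
Diameter (longest shortest path) = 2.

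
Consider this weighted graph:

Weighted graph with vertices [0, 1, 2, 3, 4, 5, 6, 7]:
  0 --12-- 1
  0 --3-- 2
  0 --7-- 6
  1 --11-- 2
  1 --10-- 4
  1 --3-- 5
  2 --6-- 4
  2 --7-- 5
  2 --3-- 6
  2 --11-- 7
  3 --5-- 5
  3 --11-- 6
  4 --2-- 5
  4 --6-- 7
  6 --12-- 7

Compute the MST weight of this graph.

Applying Kruskal's algorithm (sort edges by weight, add if no cycle):
  Add (4,5) w=2
  Add (0,2) w=3
  Add (1,5) w=3
  Add (2,6) w=3
  Add (3,5) w=5
  Add (2,4) w=6
  Add (4,7) w=6
  Skip (0,6) w=7 (creates cycle)
  Skip (2,5) w=7 (creates cycle)
  Skip (1,4) w=10 (creates cycle)
  Skip (1,2) w=11 (creates cycle)
  Skip (2,7) w=11 (creates cycle)
  Skip (3,6) w=11 (creates cycle)
  Skip (0,1) w=12 (creates cycle)
  Skip (6,7) w=12 (creates cycle)
MST weight = 28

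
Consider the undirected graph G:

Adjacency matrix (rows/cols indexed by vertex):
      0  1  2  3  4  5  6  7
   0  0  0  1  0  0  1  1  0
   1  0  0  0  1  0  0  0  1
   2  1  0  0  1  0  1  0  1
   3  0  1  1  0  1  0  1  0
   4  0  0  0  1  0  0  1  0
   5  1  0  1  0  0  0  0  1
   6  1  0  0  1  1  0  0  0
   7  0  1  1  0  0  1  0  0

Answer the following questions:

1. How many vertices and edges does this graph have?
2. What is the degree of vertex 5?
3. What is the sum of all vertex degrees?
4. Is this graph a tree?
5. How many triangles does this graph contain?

Count: 8 vertices, 12 edges.
Vertex 5 has neighbors [0, 2, 7], degree = 3.
Handshaking lemma: 2 * 12 = 24.
A tree on 8 vertices has 7 edges. This graph has 12 edges (5 extra). Not a tree.
Number of triangles = 3.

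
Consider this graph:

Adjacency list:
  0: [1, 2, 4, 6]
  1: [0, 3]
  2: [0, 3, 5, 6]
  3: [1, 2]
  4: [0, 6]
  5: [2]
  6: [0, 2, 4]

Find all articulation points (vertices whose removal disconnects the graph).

An articulation point is a vertex whose removal disconnects the graph.
Articulation points: [2]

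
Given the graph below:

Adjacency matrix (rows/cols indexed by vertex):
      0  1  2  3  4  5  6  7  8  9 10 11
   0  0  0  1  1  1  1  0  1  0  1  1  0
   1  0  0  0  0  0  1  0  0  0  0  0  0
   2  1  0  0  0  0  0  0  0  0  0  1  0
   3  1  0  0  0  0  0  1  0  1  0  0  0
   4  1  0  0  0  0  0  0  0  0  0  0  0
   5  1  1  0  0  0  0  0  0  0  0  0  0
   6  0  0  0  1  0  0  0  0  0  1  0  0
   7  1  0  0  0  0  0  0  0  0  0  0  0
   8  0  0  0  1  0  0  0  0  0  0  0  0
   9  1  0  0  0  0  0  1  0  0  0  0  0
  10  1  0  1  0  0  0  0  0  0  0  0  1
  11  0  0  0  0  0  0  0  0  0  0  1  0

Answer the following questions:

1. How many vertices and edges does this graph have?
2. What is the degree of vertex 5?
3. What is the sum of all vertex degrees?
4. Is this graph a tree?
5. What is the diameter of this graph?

Count: 12 vertices, 13 edges.
Vertex 5 has neighbors [0, 1], degree = 2.
Handshaking lemma: 2 * 13 = 26.
A tree on 12 vertices has 11 edges. This graph has 13 edges (2 extra). Not a tree.
Diameter (longest shortest path) = 4.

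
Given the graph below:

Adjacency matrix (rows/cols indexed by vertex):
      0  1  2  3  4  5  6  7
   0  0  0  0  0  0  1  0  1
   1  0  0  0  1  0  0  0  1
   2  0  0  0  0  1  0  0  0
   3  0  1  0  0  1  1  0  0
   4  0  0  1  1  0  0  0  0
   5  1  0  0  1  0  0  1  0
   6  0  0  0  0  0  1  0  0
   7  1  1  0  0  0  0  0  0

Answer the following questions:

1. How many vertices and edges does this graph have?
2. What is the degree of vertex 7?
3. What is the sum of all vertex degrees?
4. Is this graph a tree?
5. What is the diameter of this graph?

Count: 8 vertices, 8 edges.
Vertex 7 has neighbors [0, 1], degree = 2.
Handshaking lemma: 2 * 8 = 16.
A tree on 8 vertices has 7 edges. This graph has 8 edges (1 extra). Not a tree.
Diameter (longest shortest path) = 4.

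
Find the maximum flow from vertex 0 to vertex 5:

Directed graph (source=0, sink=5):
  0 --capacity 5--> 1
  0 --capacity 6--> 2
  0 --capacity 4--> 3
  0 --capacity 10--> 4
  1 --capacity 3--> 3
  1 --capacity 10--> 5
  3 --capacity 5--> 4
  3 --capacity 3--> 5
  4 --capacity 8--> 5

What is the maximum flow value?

Computing max flow:
  Flow on (0->1): 5/5
  Flow on (0->3): 3/4
  Flow on (0->4): 8/10
  Flow on (1->5): 5/10
  Flow on (3->5): 3/3
  Flow on (4->5): 8/8
Maximum flow = 16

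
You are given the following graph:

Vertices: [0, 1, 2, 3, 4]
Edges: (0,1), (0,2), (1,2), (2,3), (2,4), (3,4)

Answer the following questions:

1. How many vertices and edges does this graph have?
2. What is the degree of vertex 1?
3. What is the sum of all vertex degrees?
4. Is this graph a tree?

Count: 5 vertices, 6 edges.
Vertex 1 has neighbors [0, 2], degree = 2.
Handshaking lemma: 2 * 6 = 12.
A tree on 5 vertices has 4 edges. This graph has 6 edges (2 extra). Not a tree.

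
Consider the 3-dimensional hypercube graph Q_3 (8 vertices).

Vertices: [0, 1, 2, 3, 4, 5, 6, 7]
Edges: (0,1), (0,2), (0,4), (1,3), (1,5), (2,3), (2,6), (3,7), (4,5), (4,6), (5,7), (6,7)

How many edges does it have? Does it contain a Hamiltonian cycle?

Q_3 has 8 * 3 / 2 = 12 edges.
Q_3 (d >= 2) always has a Hamiltonian cycle: a 3-bit cyclic Gray code visits every vertex exactly once and returns to the start.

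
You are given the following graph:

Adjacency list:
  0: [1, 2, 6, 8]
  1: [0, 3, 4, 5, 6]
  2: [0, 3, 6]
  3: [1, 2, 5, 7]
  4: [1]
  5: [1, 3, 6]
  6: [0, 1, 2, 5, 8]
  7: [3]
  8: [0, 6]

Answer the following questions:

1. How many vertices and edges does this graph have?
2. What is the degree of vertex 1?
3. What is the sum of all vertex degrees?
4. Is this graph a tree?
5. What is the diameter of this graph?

Count: 9 vertices, 14 edges.
Vertex 1 has neighbors [0, 3, 4, 5, 6], degree = 5.
Handshaking lemma: 2 * 14 = 28.
A tree on 9 vertices has 8 edges. This graph has 14 edges (6 extra). Not a tree.
Diameter (longest shortest path) = 4.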